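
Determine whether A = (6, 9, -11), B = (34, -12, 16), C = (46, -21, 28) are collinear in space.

No

AB = (28, -21, 27), AC = (40, -30, 39).
Comparing components 2 and 3: (-21)(39) − (27)(-30) = -9 ≠ 0, so AB and AC are not parallel and the points are not collinear.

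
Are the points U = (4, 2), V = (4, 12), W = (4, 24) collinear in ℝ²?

Yes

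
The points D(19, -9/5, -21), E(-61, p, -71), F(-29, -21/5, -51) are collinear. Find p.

Direction DF = (-48, -12/5, -30). From the x-coordinate of E, the parameter along the line is τ = (-61 − 19)/(-48) = 5/3.
Then p = (-9/5) + 5/3·(-12/5) = -29/5.

-29/5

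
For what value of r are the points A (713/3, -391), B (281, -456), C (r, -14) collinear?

Collinearity: (C − A) must be parallel to (B − A) = (130/3, -65).
Cross-multiplying the components: (r − 713/3)·(-65) = (377)·(130/3).
Solving gives r = -41/3.

-41/3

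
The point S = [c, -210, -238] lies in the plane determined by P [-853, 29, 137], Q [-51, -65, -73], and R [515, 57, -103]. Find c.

342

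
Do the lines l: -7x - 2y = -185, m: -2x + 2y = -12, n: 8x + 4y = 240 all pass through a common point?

Lines aᵢx + bᵢy = cᵢ with pairwise distinct directions are concurrent exactly when det[aᵢ bᵢ cᵢ] = 0.
Here the determinant is -24.
Nonzero, so no common point exists.

No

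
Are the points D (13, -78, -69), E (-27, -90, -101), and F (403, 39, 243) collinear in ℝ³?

Yes

DE = (-40, -12, -32), DF = (390, 117, 312).
Each component of DF is -39/4 times the corresponding component of DE, so DF = -39/4·DE and the points are collinear.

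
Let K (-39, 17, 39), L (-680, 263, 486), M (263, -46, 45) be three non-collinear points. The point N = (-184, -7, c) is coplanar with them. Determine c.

-186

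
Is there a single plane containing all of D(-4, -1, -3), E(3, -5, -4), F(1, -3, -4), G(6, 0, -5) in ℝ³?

No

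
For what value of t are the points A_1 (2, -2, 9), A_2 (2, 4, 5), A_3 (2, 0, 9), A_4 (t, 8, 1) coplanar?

The points are coplanar iff A_1A_2 · (A_1A_3 × A_1A_4) = 0.
Expanding, this is linear in t: (8)t + (-16) = 0.
So t = 2.

2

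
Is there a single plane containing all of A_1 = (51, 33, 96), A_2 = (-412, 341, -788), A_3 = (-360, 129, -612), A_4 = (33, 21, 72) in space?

A normal to the plane through A_1, A_2, A_3 is n = A_1A_2 × A_1A_3 = (-133200, 35520, 82140).
The plane has equation n·P = 2264400. For A_4: n·A_4 = 2264400.
Equal, so A_4 lies in the plane and all four are coplanar.

Yes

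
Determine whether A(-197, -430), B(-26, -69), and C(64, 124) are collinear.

No

AB = (171, 361), AC = (261, 554).
Twice the signed area of △ABC is (171)(554) − (361)(261) = 513.
The area is nonzero, so the three points are not collinear.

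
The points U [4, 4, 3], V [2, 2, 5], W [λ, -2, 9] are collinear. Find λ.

-2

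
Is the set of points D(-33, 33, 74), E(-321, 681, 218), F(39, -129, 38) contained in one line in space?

Yes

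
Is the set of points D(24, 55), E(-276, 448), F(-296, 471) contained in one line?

No

DE = (-300, 393), DF = (-320, 416).
det[DE; DF] = (-300)(416) − (393)(-320) = 960.
The determinant is nonzero, so they are not collinear.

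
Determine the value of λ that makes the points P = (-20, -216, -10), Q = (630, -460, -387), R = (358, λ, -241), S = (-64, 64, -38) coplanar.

-300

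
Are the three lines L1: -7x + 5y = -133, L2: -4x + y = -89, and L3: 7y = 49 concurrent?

The three lines meet at one point iff the augmented coefficient matrix [aᵢ bᵢ cᵢ] has rank < 3, i.e. its determinant vanishes.
Here the determinant is 0.
It vanishes, so the lines are concurrent at (24, 7).

Yes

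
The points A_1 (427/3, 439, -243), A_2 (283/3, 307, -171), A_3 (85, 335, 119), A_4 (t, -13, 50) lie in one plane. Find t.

Normal to plane A_1A_2A_3: n = (-40296, 13248, -2576); plane equation n·P = 706376.
Requiring n·A_4 = 706376: (-40296)t + (-301024) = 706376.
So t = -25.

-25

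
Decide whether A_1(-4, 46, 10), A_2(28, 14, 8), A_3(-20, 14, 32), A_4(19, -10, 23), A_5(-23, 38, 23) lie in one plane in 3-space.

Yes

The plane through A_1, A_2, A_3 has normal n = A_1A_2 × A_1A_3 = (-768, -672, -1536) and equation n·P = -43200.
Checking the remaining points: n·A_4 = -43200, n·A_5 = -43200.
All equal -43200, so all 5 points lie in one plane.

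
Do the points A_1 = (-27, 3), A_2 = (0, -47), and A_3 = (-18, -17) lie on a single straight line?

A_1A_2 = (27, -50), A_1A_3 = (9, -20).
Twice the signed area of △A_1A_2A_3 is (27)(-20) − (-50)(9) = -90.
The area is nonzero, so the three points are not collinear.

No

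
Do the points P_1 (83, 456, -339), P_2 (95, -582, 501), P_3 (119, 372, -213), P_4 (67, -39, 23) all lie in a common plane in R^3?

With P_1 as base: P_1P_2 = (12, -1038, 840), P_1P_3 = (36, -84, 126), P_1P_4 = (-16, -495, 362).
P_1P_3 × P_1P_4 = (31962, -15048, -19164).
P_1P_2 · (P_1P_3 × P_1P_4) = -94392.
Since -94392 ≠ 0, the four points are not coplanar.

No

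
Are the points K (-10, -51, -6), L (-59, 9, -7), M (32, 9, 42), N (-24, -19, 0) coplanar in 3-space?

The four points are coplanar iff the 3×3 determinant with rows KL, KM, KN is zero.
Rows: (-49, 60, -1), (42, 60, 48), (-14, 32, 6).
Expanding along the first row: (-49)(-1176) − (60)(924) + (-1)(2184) = 0.
Zero determinant ⇒ coplanar.

Yes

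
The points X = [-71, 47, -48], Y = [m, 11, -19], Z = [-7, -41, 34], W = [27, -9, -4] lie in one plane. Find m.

Normal to plane XZW: n = (720, 5220, 5040); plane equation n·P = -47700.
Requiring n·Y = -47700: (720)m + (-38340) = -47700.
So m = -13.

-13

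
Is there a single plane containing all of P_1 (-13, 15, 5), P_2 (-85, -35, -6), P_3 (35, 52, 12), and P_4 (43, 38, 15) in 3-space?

With P_1 as base: P_1P_2 = (-72, -50, -11), P_1P_3 = (48, 37, 7), P_1P_4 = (56, 23, 10).
P_1P_3 × P_1P_4 = (209, -88, -968).
P_1P_2 · (P_1P_3 × P_1P_4) = 0.
The scalar triple product vanishes, so the four points are coplanar.

Yes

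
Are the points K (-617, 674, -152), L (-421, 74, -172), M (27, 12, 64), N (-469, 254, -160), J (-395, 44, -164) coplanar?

The plane through K, L, M has normal n = KL × KM = (-142840, -55216, 256648) and equation n·P = 11906200.
Checking the remaining points: n·N = 11903416, n·J = 11902024.
Since n·N = 11903416 ≠ 11906200, N is off the plane and the points are not all coplanar.

No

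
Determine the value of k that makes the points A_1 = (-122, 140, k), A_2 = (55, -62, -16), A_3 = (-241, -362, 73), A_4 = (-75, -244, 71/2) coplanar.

Coplanarity ⇔ det[A_1A_2; A_1A_3; A_1A_4] = 0.
Expanding, this is linear in k: (-14872)k + (-847704) = 0.
So k = -57.

-57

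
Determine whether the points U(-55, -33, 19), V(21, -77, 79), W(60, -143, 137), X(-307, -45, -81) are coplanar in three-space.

With U as base: UV = (76, -44, 60), UW = (115, -110, 118), UX = (-252, -12, -100).
UW × UX = (12416, -18236, -29100).
UV · (UW × UX) = 0.
The scalar triple product vanishes, so the four points are coplanar.

Yes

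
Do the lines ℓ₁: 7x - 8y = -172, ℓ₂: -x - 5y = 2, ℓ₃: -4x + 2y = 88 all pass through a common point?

Lines aᵢx + bᵢy = cᵢ with pairwise distinct directions are concurrent exactly when det[aᵢ bᵢ cᵢ] = 0.
Here the determinant is 36.
Nonzero, so no common point exists.

No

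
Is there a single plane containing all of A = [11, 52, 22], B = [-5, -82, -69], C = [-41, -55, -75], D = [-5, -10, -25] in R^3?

The four points are coplanar iff the 3×3 determinant with rows AB, AC, AD is zero.
Rows: (-16, -134, -91), (-52, -107, -97), (-16, -62, -47).
Expanding along the first row: (-16)(-985) − (-134)(892) + (-91)(1512) = -2304.
Nonzero ⇒ not coplanar.

No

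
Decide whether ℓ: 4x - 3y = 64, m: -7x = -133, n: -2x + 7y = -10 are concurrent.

Yes

Intersecting ℓ and m: solving the 2×2 system gives (x, y) = (19, 4).
Substitute into n: (-2)(19) + (7)(4) = -10.
This equals -10, so (19, 4) lies on all three lines and they are concurrent.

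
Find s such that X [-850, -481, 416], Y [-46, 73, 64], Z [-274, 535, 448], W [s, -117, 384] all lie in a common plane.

-586

The points are coplanar iff XY · (XZ × XW) = 0.
Expanding, this is linear in s: (375360)s + (219960960) = 0.
So s = -586.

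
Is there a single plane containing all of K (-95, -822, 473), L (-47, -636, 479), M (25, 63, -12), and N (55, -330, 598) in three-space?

Yes

A normal to the plane through K, L, M is n = KL × KM = (-95520, 24000, 20160).
The plane has equation n·P = -1117920. For N: n·N = -1117920.
Equal, so N lies in the plane and all four are coplanar.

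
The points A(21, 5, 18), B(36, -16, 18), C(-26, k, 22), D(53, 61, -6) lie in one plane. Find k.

Normal to plane ABD: n = (504, 360, 1512); plane equation n·P = 39600.
Requiring n·C = 39600: (360)k + (20160) = 39600.
So k = 54.

54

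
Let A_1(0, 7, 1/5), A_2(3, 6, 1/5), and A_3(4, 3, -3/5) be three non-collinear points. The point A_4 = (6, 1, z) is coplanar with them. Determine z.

-1

A normal to the plane is n = A_1A_2 × A_1A_3 = (4/5, 12/5, -8).
A_4 lies in the plane iff n · A_1A_4 = 0.
This gives (-8)z + (-8) = 0, so z = -1.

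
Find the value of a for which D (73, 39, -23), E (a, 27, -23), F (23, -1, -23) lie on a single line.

58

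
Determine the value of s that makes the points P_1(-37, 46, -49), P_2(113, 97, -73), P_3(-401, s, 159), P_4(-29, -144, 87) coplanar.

-288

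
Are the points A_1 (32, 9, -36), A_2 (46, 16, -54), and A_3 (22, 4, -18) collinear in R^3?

A_1A_2 = (14, 7, -18), A_1A_3 = (-10, -5, 18).
A_1A_2 × A_1A_3 = (36, -72, 0).
The cross product is nonzero, so the points do not lie on one line.

No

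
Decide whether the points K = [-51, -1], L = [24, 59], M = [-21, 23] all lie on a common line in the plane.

Yes

KL = (75, 60), KM = (30, 24).
det[KL; KM] = (75)(24) − (60)(30) = 0.
The determinant is zero, so the points are collinear.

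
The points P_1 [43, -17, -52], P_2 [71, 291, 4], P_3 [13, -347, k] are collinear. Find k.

Collinearity requires P_1P_2 × P_1P_3 = 0; each component is linear in k.
The x-component gives (308)k + (34496) = 0, so k = -112.
The remaining components then also vanish.

-112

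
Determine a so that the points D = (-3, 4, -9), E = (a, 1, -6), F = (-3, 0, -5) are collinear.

-3

Collinearity requires DE × DF = 0; each component is linear in a.
The y-component gives (-4)a + (-12) = 0, so a = -3.
The remaining components then also vanish.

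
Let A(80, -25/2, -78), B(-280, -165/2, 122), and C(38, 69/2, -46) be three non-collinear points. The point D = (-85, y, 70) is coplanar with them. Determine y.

314

The plane through A, B, C has equation −11640x + 3120y − 19860z = 578880.
Substituting D: (3120)y + (-400800) = 578880, so y = 314.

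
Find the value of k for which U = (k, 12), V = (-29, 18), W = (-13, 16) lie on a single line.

19

Collinearity: (U − V) must be parallel to (W − V) = (16, -2).
Cross-multiplying the components: (k − (-29))·(-2) = (-6)·(16).
Solving gives k = 19.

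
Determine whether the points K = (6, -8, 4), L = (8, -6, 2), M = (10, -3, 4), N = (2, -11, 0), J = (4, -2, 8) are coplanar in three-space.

The plane through K, L, M has normal n = KL × KM = (10, -8, 2) and equation n·P = 132.
Checking the remaining points: n·N = 108, n·J = 72.
Since n·N = 108 ≠ 132, N is off the plane and the points are not all coplanar.

No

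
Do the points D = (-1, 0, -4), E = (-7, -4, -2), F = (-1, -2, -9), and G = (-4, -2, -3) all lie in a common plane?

The four points are coplanar iff the 3×3 determinant with rows DE, DF, DG is zero.
Rows: (-6, -4, 2), (0, -2, -5), (-3, -2, 1).
Expanding along the first row: (-6)(-12) − (-4)(-15) + (2)(-6) = 0.
Zero determinant ⇒ coplanar.

Yes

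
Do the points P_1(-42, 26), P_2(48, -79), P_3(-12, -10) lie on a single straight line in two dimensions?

P_1P_2 = (90, -105), P_1P_3 = (30, -36).
det[P_1P_2; P_1P_3] = (90)(-36) − (-105)(30) = -90.
The determinant is nonzero, so they are not collinear.

No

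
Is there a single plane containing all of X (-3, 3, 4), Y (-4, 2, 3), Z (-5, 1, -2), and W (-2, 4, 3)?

Yes

A normal to the plane through X, Y, Z is n = XY × XZ = (4, -4, 0).
The plane has equation n·P = -24. For W: n·W = -24.
Equal, so W lies in the plane and all four are coplanar.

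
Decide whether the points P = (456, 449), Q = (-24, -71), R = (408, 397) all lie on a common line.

PQ = (-480, -520), PR = (-48, -52).
det[PQ; PR] = (-480)(-52) − (-520)(-48) = 0.
The determinant is zero, so the points are collinear.

Yes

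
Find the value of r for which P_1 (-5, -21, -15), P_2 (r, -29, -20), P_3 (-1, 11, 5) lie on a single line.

Collinearity requires P_1P_2 × P_1P_3 = 0; each component is linear in r.
The y-component gives (-20)r + (-120) = 0, so r = -6.
The remaining components then also vanish.

-6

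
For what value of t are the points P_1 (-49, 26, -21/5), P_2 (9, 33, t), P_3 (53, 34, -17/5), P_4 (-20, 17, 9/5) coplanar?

-5

Normal to plane P_1P_3P_4: n = (276/5, -2944/5, -1150); plane equation n·P = -65918/5.
Requiring n·P_2 = -65918/5: (-1150)t + (-94668/5) = -65918/5.
So t = -5.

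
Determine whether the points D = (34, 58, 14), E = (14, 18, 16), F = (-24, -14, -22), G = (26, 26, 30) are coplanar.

Yes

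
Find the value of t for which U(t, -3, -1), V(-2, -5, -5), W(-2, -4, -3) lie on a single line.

-2

Collinearity requires UV × UW = 0; each component is linear in t.
The y-component gives (2)t + (4) = 0, so t = -2.
The remaining components then also vanish.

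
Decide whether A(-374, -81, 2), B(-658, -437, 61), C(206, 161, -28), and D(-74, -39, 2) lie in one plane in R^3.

A normal to the plane through A, B, C is n = AB × AC = (-3598, 25700, 137752).
The plane has equation n·P = -460544. For D: n·D = -460544.
Equal, so D lies in the plane and all four are coplanar.

Yes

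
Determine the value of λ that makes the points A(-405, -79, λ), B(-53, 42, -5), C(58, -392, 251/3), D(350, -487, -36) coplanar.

The points are coplanar iff AB · (AC × AD) = 0.
Expanding, this is linear in λ: (-116183)λ + (76216048/3) = 0.
So λ = 656/3.

656/3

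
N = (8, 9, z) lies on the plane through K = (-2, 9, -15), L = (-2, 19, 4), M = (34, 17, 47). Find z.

Coplanarity requires KL · (KM × KN) = 0.
KL = (0, 10, 19), KM = (36, 8, 62); the triple product is linear in z with coefficient -360 and constant term -720.
Setting it to zero: z = -2.

-2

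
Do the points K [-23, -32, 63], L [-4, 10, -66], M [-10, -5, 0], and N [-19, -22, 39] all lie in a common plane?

No

The four points are coplanar iff the 3×3 determinant with rows KL, KM, KN is zero.
Rows: (19, 42, -129), (13, 27, -63), (4, 10, -24).
Expanding along the first row: (19)(-18) − (42)(-60) + (-129)(22) = -660.
Nonzero ⇒ not coplanar.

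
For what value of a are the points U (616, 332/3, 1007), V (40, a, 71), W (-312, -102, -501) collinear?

Direction UW = (-928, -638/3, -1508). From the x-coordinate of V, the parameter along the line is τ = (40 − 616)/(-928) = 18/29.
Then a = 332/3 + 18/29·(-638/3) = -64/3.

-64/3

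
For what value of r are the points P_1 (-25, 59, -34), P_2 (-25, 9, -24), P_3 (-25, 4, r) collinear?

-23

Collinearity requires P_1P_2 × P_1P_3 = 0; each component is linear in r.
The x-component gives (-50)r + (-1150) = 0, so r = -23.
The remaining components then also vanish.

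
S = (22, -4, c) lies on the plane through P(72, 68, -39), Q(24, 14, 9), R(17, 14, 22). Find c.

-1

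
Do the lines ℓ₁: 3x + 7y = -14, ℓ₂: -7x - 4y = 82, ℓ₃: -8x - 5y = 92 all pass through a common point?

Yes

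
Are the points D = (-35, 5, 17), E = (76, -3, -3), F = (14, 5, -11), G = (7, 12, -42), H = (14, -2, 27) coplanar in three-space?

No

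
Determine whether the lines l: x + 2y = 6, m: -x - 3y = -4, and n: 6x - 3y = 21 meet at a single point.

No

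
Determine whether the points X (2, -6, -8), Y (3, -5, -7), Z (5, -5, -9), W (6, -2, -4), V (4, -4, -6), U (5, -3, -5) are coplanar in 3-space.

The plane through X, Y, Z has normal n = XY × XZ = (-2, 4, -2) and equation n·P = -12.
Checking the remaining points: n·W = -12, n·V = -12, n·U = -12.
All equal -12, so all 6 points lie in one plane.

Yes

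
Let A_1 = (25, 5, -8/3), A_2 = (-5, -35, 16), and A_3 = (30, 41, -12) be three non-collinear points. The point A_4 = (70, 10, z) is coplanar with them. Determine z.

-19

Coplanarity requires A_1A_2 · (A_1A_3 × A_1A_4) = 0.
A_1A_2 = (-30, -40, 56/3), A_1A_3 = (5, 36, -28/3); the triple product is linear in z with coefficient -880 and constant term -16720.
Setting it to zero: z = -19.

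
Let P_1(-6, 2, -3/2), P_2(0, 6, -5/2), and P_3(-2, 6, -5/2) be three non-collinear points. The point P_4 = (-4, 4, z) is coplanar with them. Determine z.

A normal to the plane is n = P_1P_2 × P_1P_3 = (0, 2, 8).
P_4 lies in the plane iff n · P_1P_4 = 0.
This gives (8)z + (16) = 0, so z = -2.

-2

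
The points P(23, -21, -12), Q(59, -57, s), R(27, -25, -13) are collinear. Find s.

-21

Collinearity requires PQ × PR = 0; each component is linear in s.
The x-component gives (4)s + (84) = 0, so s = -21.
The remaining components then also vanish.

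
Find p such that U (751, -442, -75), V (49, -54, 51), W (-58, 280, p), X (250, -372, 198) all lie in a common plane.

-173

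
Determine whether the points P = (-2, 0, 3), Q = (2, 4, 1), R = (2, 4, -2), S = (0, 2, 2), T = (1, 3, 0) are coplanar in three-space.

Yes

The plane through P, Q, R has normal n = PQ × PR = (-12, 12, 0) and equation n·X = 24.
Checking the remaining points: n·S = 24, n·T = 24.
All equal 24, so all 5 points lie in one plane.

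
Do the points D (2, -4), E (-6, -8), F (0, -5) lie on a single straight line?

Yes

DE = (-8, -4), DF = (-2, -1).
det[DE; DF] = (-8)(-1) − (-4)(-2) = 0.
The determinant is zero, so the points are collinear.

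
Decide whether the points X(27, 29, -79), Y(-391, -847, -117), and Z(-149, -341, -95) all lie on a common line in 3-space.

XY = (-418, -876, -38), XZ = (-176, -370, -16).
XY × XZ = (-44, 0, 484).
The cross product is nonzero, so the points do not lie on one line.

No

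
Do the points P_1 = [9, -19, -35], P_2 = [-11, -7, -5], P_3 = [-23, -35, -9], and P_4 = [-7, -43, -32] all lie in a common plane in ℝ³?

Yes

A normal to the plane through P_1, P_2, P_3 is n = P_1P_2 × P_1P_3 = (792, -440, 704).
The plane has equation n·P = -9152. For P_4: n·P_4 = -9152.
Equal, so P_4 lies in the plane and all four are coplanar.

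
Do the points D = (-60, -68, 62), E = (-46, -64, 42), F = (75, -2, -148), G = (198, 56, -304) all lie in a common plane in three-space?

No

With D as base: DE = (14, 4, -20), DF = (135, 66, -210), DG = (258, 124, -366).
DF × DG = (1884, -4770, -288).
DE · (DF × DG) = 13056.
Since 13056 ≠ 0, the four points are not coplanar.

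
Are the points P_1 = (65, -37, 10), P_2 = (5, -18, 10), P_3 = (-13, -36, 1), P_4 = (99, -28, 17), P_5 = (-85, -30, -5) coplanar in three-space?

No

The plane through P_1, P_2, P_3 has normal n = P_1P_2 × P_1P_3 = (-171, -540, 1422) and equation n·P = 23085.
Checking the remaining points: n·P_4 = 22365, n·P_5 = 23625.
Since n·P_4 = 22365 ≠ 23085, P_4 is off the plane and the points are not all coplanar.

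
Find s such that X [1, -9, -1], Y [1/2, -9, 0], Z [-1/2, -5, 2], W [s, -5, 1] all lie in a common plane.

0

The points are coplanar iff XY · (XZ × XW) = 0.
Expanding, this is linear in s: (-4)s + (0) = 0.
So s = 0.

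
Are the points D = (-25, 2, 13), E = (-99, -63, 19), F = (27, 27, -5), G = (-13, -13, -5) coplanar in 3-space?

With D as base: DE = (-74, -65, 6), DF = (52, 25, -18), DG = (12, -15, -18).
DF × DG = (-720, 720, -1080).
DE · (DF × DG) = 0.
The scalar triple product vanishes, so the four points are coplanar.

Yes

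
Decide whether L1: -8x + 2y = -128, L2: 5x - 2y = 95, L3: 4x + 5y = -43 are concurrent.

Lines aᵢx + bᵢy = cᵢ with pairwise distinct directions are concurrent exactly when det[aᵢ bᵢ cᵢ] = 0.
Here the determinant is 78.
Nonzero, so no common point exists.

No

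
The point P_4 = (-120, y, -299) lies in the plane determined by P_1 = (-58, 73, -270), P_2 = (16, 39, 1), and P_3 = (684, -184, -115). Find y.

A normal to the plane is n = P_1P_2 × P_1P_3 = (64377, 189612, 6210).
P_4 lies in the plane iff n · P_1P_4 = 0.
This gives (189612)y + (-18013140) = 0, so y = 95.

95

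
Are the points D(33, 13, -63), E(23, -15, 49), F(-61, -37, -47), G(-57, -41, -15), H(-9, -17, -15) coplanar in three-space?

No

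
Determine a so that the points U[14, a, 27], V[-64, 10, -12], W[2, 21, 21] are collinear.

23

Collinearity requires UV × UW = 0; each component is linear in a.
The x-component gives (-33)a + (759) = 0, so a = 23.
The remaining components then also vanish.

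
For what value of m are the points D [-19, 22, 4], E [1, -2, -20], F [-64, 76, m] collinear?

Collinearity requires DE × DF = 0; each component is linear in m.
The x-component gives (-24)m + (1392) = 0, so m = 58.
The remaining components then also vanish.

58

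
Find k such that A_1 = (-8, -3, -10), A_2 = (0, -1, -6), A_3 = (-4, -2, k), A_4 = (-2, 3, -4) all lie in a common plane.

Normal to plane A_1A_2A_4: n = (-12, -24, 36); plane equation n·P = -192.
Requiring n·A_3 = -192: (36)k + (96) = -192.
So k = -8.

-8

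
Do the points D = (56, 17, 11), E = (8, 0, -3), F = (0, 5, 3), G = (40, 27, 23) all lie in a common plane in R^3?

The four points are coplanar iff the 3×3 determinant with rows DE, DF, DG is zero.
Rows: (-48, -17, -14), (-56, -12, -8), (-16, 10, 12).
Expanding along the first row: (-48)(-64) − (-17)(-800) + (-14)(-752) = 0.
Zero determinant ⇒ coplanar.

Yes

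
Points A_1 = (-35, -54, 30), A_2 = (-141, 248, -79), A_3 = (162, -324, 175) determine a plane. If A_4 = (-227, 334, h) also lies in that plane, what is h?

-136

Coplanarity requires A_1A_2 · (A_1A_3 × A_1A_4) = 0.
A_1A_2 = (-106, 302, -109), A_1A_3 = (197, -270, 145); the triple product is linear in h with coefficient -30874 and constant term -4198864.
Setting it to zero: h = -136.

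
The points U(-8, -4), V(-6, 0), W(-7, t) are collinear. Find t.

-2

Collinearity: (W − U) must be parallel to (V − U) = (2, 4).
Cross-multiplying the components: (t − (-4))·(2) = (1)·(4).
Solving gives t = -2.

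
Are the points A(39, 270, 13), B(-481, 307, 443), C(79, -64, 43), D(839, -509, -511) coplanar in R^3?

Yes

The four points are coplanar iff the 3×3 determinant with rows AB, AC, AD is zero.
Rows: (-520, 37, 430), (40, -334, 30), (800, -779, -524).
Expanding along the first row: (-520)(198386) − (37)(-44960) + (430)(236040) = 0.
Zero determinant ⇒ coplanar.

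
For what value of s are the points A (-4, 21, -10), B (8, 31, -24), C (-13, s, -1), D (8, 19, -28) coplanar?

Normal to plane ABD: n = (-208, 48, -144); plane equation n·P = 3280.
Requiring n·C = 3280: (48)s + (2848) = 3280.
So s = 9.

9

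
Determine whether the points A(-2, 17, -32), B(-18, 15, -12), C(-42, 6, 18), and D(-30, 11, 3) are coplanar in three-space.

Yes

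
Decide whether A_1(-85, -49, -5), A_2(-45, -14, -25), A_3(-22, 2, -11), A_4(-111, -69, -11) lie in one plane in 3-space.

No

A normal to the plane through A_1, A_2, A_3 is n = A_1A_2 × A_1A_3 = (810, -1020, -165).
The plane has equation n·P = -18045. For A_4: n·A_4 = -17715.
-17715 ≠ -18045, so A_4 is off the plane.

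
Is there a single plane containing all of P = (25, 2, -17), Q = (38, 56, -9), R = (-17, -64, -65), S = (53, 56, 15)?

No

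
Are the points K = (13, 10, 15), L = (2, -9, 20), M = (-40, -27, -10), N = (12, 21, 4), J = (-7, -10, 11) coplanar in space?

Yes

The plane through K, L, M has normal n = KL × KM = (660, -540, -600) and equation n·P = -5820.
Checking the remaining points: n·N = -5820, n·J = -5820.
All equal -5820, so all 5 points lie in one plane.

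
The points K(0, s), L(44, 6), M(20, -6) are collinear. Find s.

-16

The three points are collinear iff det[KL; KM] = 0.
This determinant is linear in s: (-24)s + (-384) = 0, so s = -16.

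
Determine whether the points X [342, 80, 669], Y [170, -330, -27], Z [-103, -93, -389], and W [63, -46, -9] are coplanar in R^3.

Yes

With X as base: XY = (-172, -410, -696), XZ = (-445, -173, -1058), XW = (-279, -126, -678).
XZ × XW = (-16014, -6528, 7803).
XY · (XZ × XW) = 0.
The scalar triple product vanishes, so the four points are coplanar.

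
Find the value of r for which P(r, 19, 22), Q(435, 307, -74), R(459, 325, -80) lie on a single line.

Direction QR = (24, 18, -6). From the y-coordinate of P, the parameter along the line is τ = (19 − 307)/18 = -16.
Then r = 435 + (-16)·(24) = 51.

51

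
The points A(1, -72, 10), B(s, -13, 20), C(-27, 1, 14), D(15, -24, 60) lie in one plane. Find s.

Coplanarity ⇔ det[AB; AC; AD] = 0.
Expanding, this is linear in s: (3458)s + (58786) = 0.
So s = -17.

-17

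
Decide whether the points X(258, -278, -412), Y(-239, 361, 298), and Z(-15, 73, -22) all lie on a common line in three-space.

Yes

XY = (-497, 639, 710), XZ = (-273, 351, 390).
XY × XZ = (0, 0, 0).
The cross product vanishes, so the three points are collinear.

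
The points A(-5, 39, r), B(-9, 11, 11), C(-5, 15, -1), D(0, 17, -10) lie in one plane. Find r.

-49

The points are coplanar iff AB · (AC × AD) = 0.
Expanding, this is linear in r: (12)r + (588) = 0.
So r = -49.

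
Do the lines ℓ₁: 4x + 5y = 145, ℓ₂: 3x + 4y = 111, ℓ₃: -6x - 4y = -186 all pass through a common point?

Intersecting ℓ₁ and ℓ₂: solving the 2×2 system gives (x, y) = (25, 9).
Substitute into ℓ₃: (-6)(25) + (-4)(9) = -186.
This equals -186, so (25, 9) lies on all three lines and they are concurrent.

Yes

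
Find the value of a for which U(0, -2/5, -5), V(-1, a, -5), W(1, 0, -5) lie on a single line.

-4/5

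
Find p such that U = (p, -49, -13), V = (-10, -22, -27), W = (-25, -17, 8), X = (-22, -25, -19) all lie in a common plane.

Coplanarity ⇔ det[UV; UW; UX] = 0.
Expanding, this is linear in p: (-145)p + (-11020) = 0.
So p = -76.

-76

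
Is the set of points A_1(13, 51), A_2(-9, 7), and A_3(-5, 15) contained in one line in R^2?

A_1A_2 = (-22, -44), A_1A_3 = (-18, -36).
Twice the signed area of △A_1A_2A_3 is (-22)(-36) − (-44)(-18) = 0.
The triangle is degenerate (zero area), so the points are collinear.

Yes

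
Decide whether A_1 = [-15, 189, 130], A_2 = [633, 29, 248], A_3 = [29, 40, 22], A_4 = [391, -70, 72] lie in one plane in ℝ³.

No

The four points are coplanar iff the 3×3 determinant with rows A_1A_2, A_1A_3, A_1A_4 is zero.
Rows: (648, -160, 118), (44, -149, -108), (406, -259, -58).
Expanding along the first row: (648)(-19330) − (-160)(41296) + (118)(49098) = -124916.
Nonzero ⇒ not coplanar.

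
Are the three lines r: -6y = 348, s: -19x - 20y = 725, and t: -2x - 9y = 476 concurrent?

Intersecting r and s: solving the 2×2 system gives (x, y) = (435/19, -58).
Substitute into t: (-2)(435/19) + (-9)(-58) = 9048/19.
But t requires 476 ≠ 9048/19, so the three lines have no common point.

No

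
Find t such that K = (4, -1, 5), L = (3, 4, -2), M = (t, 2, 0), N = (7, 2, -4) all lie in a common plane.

Normal to plane KLN: n = (-24, -30, -18); plane equation n·P = -156.
Requiring n·M = -156: (-24)t + (-60) = -156.
So t = 4.

4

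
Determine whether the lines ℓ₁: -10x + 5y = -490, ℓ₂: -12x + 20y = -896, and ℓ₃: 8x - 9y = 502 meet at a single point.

Lines aᵢx + bᵢy = cᵢ with pairwise distinct directions are concurrent exactly when det[aᵢ bᵢ cᵢ] = 0.
Here the determinant is 0.
It vanishes, so the lines are concurrent at (38, -22).

Yes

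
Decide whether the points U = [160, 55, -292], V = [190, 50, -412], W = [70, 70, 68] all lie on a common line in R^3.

UV = (30, -5, -120), UW = (-90, 15, 360).
Each component of UW is -3 times the corresponding component of UV, so UW = -3·UV and the points are collinear.

Yes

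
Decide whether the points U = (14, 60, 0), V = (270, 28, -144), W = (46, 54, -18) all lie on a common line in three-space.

No

UV = (256, -32, -144), UW = (32, -6, -18).
Comparing components 2 and 3: (-32)(-18) − (-144)(-6) = -288 ≠ 0, so UV and UW are not parallel and the points are not collinear.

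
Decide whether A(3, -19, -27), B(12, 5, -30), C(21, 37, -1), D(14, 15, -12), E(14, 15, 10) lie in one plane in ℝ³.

The plane through A, B, C has normal n = AB × AC = (792, -288, 72) and equation n·P = 5904.
Checking the remaining points: n·D = 5904, n·E = 7488.
Since n·E = 7488 ≠ 5904, E is off the plane and the points are not all coplanar.

No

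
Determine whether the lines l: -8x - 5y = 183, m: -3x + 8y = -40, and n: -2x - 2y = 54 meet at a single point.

Yes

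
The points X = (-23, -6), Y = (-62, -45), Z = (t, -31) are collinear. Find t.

The three points are collinear iff det[XY; XZ] = 0.
This determinant is linear in t: (39)t + (1872) = 0, so t = -48.

-48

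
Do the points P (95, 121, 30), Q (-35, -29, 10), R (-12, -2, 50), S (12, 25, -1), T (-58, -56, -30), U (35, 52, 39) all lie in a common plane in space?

Yes

The plane through P, Q, R has normal n = PQ × PR = (-5460, 4740, -60) and equation n·X = 53040.
Checking the remaining points: n·S = 53040, n·T = 53040, n·U = 53040.
All equal 53040, so all 6 points lie in one plane.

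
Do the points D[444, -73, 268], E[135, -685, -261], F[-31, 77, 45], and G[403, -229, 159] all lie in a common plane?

No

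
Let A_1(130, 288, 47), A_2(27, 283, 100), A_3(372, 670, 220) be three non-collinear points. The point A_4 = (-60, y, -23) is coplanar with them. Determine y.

70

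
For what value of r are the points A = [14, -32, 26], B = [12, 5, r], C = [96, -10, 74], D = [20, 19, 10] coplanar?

10

Normal to plane ACD: n = (-2800, 1600, 4050); plane equation n·P = 14900.
Requiring n·B = 14900: (4050)r + (-25600) = 14900.
So r = 10.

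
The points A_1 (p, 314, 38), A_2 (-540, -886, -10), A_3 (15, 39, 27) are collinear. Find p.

Direction A_2A_3 = (555, 925, 37). From the y-coordinate of A_1, the parameter along the line is τ = (314 − (-886))/925 = 48/37.
Then p = (-540) + 48/37·(555) = 180.

180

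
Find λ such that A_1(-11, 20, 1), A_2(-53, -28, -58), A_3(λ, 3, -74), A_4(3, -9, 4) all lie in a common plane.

The points are coplanar iff A_1A_2 · (A_1A_3 × A_1A_4) = 0.
Expanding, this is linear in λ: (1855)λ + (150255) = 0.
So λ = -81.

-81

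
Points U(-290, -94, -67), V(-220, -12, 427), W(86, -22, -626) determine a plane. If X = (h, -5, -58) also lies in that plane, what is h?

-47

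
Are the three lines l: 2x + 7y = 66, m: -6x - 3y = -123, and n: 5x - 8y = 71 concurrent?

No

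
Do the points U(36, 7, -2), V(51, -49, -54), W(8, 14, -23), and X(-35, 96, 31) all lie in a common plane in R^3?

With U as base: UV = (15, -56, -52), UW = (-28, 7, -21), UX = (-71, 89, 33).
UW × UX = (2100, 2415, -1995).
UV · (UW × UX) = 0.
The scalar triple product vanishes, so the four points are coplanar.

Yes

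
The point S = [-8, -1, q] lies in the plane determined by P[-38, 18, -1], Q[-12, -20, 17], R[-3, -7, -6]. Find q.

-8

The plane through P, Q, R has equation 640x + 760y + 680z = -11320.
Substituting S: (680)q + (-5880) = -11320, so q = -8.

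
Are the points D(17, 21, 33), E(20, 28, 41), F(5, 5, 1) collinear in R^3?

No

DE = (3, 7, 8), DF = (-12, -16, -32).
DE × DF = (-96, 0, 36).
The cross product is nonzero, so the points do not lie on one line.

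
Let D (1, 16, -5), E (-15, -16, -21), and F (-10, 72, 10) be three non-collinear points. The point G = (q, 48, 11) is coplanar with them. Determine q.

17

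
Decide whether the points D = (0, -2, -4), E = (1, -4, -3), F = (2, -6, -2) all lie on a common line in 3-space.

Yes

DE = (1, -2, 1), DF = (2, -4, 2).
Each component of DF is 2 times the corresponding component of DE, so DF = 2·DE and the points are collinear.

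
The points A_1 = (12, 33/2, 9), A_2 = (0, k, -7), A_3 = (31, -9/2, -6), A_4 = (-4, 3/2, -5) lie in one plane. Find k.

Coplanarity ⇔ det[A_1A_2; A_1A_3; A_1A_4] = 0.
Expanding, this is linear in k: (506)k + (759) = 0.
So k = -3/2.

-3/2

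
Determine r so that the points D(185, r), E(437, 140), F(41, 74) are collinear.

98

The three points are collinear iff det[DE; DF] = 0.
This determinant is linear in r: (-396)r + (38808) = 0, so r = 98.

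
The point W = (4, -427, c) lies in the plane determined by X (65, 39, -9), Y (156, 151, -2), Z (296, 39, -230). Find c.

Coplanarity requires XY · (XZ × XW) = 0.
XY = (91, 112, 7), XZ = (231, 0, -221); the triple product is linear in c with coefficient -25872 and constant term -8848224.
Setting it to zero: c = -342.

-342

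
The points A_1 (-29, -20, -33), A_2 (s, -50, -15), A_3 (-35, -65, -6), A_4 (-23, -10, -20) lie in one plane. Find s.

Normal to plane A_1A_3A_4: n = (-855, 240, 210); plane equation n·P = 13065.
Requiring n·A_2 = 13065: (-855)s + (-15150) = 13065.
So s = -33.

-33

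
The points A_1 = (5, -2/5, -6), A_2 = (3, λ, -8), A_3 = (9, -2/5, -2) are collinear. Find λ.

-2/5

Collinearity requires A_1A_2 × A_1A_3 = 0; each component is linear in λ.
The x-component gives (4)λ + (8/5) = 0, so λ = -2/5.
The remaining components then also vanish.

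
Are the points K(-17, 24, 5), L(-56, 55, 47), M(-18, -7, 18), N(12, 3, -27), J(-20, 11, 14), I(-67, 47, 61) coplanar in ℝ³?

The plane through K, L, M has normal n = KL × KM = (1705, 465, 1240) and equation n·P = -11625.
Checking the remaining points: n·N = -11625, n·J = -11625, n·I = -16740.
Since n·I = -16740 ≠ -11625, I is off the plane and the points are not all coplanar.

No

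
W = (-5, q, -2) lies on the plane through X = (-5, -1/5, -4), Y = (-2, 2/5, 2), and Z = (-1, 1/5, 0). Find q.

A normal to the plane is n = XY × XZ = (0, 12, -6/5).
W lies in the plane iff n · XW = 0.
This gives (12)q + (0) = 0, so q = 0.

0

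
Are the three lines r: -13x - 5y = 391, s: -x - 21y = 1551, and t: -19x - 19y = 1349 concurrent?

No

Intersecting r and s: solving the 2×2 system gives (x, y) = (-114/67, -4943/67).
Substitute into t: (-19)(-114/67) + (-19)(-4943/67) = 96083/67.
But t requires 1349 ≠ 96083/67, so the three lines have no common point.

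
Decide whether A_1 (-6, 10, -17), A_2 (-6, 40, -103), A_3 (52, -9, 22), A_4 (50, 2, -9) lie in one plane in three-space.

Yes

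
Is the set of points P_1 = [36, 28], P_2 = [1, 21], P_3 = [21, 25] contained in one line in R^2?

Yes

P_1P_2 = (-35, -7), P_1P_3 = (-15, -3).
Checking proportionality: P_1P_3 = 3/7·P_1P_2, so the vectors are parallel and the points are collinear.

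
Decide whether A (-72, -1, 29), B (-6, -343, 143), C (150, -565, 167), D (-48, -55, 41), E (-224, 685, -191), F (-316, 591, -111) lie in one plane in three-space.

Yes

The plane through A, B, C has normal n = AB × AC = (17100, 16200, 38700) and equation n·P = -125100.
Checking the remaining points: n·D = -125100, n·E = -125100, n·F = -125100.
All equal -125100, so all 6 points lie in one plane.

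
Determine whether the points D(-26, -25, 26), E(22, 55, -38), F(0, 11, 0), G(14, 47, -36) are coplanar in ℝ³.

A normal to the plane through D, E, F is n = DE × DF = (224, -416, -352).
The plane has equation n·P = -4576. For G: n·G = -3744.
-3744 ≠ -4576, so G is off the plane.

No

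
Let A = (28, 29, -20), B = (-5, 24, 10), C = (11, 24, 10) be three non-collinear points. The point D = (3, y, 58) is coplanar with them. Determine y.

A normal to the plane is n = AB × AC = (0, 480, 80).
D lies in the plane iff n · AD = 0.
This gives (480)y + (-7680) = 0, so y = 16.

16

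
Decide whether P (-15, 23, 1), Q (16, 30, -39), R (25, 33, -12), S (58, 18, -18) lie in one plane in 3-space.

With P as base: PQ = (31, 7, -40), PR = (40, 10, -13), PS = (73, -5, -19).
PR × PS = (-255, -189, -930).
PQ · (PR × PS) = 27972.
Since 27972 ≠ 0, the four points are not coplanar.

No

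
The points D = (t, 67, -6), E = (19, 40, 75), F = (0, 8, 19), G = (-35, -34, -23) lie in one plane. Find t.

Coplanarity ⇔ det[DE; DF; DG] = 0.
Expanding, this is linear in t: (1008)t + (-76608) = 0.
So t = 76.

76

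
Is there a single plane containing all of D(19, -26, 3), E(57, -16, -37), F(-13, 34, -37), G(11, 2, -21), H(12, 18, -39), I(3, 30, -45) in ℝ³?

The plane through D, E, F has normal n = DE × DF = (2000, 2800, 2600) and equation n·P = -27000.
Checking the remaining points: n·G = -27000, n·H = -27000, n·I = -27000.
All equal -27000, so all 6 points lie in one plane.

Yes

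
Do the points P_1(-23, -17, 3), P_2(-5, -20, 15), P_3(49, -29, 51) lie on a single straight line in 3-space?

Yes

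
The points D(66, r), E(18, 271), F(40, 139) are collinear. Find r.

-17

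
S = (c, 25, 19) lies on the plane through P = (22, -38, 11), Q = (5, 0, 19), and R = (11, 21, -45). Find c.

The plane through P, Q, R has equation −2600x − 1040y − 585z = -24115.
Substituting S: (-2600)c + (-37115) = -24115, so c = -5.

-5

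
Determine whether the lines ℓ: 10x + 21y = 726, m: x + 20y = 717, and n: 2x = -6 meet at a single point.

Yes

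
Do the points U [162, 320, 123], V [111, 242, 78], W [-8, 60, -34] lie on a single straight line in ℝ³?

UV = (-51, -78, -45), UW = (-170, -260, -157).
UV × UW = (546, -357, 0).
The cross product is nonzero, so the points do not lie on one line.

No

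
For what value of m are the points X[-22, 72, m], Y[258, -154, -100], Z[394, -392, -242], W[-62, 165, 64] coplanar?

6

Coplanarity ⇔ det[XY; XZ; XW] = 0.
Expanding, this is linear in m: (32776)m + (-196656) = 0.
So m = 6.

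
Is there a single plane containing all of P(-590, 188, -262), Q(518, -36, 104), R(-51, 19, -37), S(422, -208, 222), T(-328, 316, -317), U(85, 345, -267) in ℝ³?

No

The plane through P, Q, R has normal n = PQ × PR = (11454, -52026, -66516) and equation n·X = 888444.
Checking the remaining points: n·S = 888444, n·T = 888444, n·U = 784392.
Since n·U = 784392 ≠ 888444, U is off the plane and the points are not all coplanar.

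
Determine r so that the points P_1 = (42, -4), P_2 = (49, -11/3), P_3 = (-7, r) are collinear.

-19/3

Collinearity: (P_3 − P_1) must be parallel to (P_2 − P_1) = (7, 1/3).
Cross-multiplying the components: (r − (-4))·(7) = (-49)·(1/3).
Solving gives r = -19/3.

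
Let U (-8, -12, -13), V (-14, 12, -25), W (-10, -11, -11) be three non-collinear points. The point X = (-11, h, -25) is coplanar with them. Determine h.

7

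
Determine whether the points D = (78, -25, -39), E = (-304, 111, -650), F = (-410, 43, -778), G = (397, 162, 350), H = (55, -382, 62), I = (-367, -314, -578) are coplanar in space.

The plane through D, E, F has normal n = DE × DF = (-58956, 15870, 40392) and equation n·P = -6570606.
Checking the remaining points: n·G = -6697392, n·H = -6800616, n·I = -6692904.
Since n·G = -6697392 ≠ -6570606, G is off the plane and the points are not all coplanar.

No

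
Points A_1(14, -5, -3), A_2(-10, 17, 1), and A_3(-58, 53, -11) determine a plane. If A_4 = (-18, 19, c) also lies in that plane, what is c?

-11

The plane through A_1, A_2, A_3 has equation −408x − 480y + 192z = -3888.
Substituting A_4: (192)c + (-1776) = -3888, so c = -11.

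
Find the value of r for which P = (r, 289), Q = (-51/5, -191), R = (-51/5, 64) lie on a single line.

The three points are collinear iff det[PQ; PR] = 0.
This determinant is linear in r: (-255)r + (-2601) = 0, so r = -51/5.

-51/5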